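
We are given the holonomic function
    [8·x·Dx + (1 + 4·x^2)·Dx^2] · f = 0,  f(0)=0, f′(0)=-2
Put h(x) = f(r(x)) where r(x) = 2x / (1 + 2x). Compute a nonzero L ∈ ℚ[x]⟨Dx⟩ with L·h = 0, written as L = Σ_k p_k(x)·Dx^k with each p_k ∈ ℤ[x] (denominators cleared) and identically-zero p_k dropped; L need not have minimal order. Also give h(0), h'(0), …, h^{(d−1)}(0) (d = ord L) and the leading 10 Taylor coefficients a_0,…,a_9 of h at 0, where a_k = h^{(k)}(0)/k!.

L = (4 + 40·x)·Dx + (1 + 4·x + 20·x^2)·Dx^2  (order 2).
h: a_k = 0, -4, 8, 16/3, -96, 1216/5, 1408/3, -35584/7, 10752, 367616/9, …
ICs: h(0) = 0, h′(0) = -4.

f: a_k = 0, -2, 0, 8/3, 0, -32/5, 0, 128/7, 0, -512/9, …
Substitute x→r, Dx→(1/r')Dx; clear ⇒ L₀.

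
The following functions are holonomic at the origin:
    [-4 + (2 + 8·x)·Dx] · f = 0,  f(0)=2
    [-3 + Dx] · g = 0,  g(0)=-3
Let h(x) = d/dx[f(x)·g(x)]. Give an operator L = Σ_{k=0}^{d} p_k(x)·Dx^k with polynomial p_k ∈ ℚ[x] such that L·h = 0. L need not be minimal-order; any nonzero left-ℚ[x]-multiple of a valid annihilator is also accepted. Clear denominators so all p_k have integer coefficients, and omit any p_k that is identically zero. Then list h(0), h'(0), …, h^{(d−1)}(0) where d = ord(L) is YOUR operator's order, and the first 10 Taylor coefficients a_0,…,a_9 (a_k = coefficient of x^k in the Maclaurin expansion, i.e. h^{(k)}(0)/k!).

f: a_k = 2, 4, -4, 8, -20, 56, -168, 528, -1716, 5720, …
g: a_k = -3, -9, -27/2, -27/2, -81/8, -243/40, -243/80, -729/560, -2187/4480, -729/4480, …
f·g: L₀ = L_f ⊗_s L_g, ord ≤ 1·1.
Derive L from L₀ (diff closure).
L = (17 + 120·x + 144·x^2) + (-5 - 32·x - 48·x^2)·Dx  (order 1).
h: a_k = -30, -102, -207, -129, -1893/4, 4131/4, -176247/40, 4632021/280, -141984279/2240, 544641213/2240, …
ICs: h(0) = -30.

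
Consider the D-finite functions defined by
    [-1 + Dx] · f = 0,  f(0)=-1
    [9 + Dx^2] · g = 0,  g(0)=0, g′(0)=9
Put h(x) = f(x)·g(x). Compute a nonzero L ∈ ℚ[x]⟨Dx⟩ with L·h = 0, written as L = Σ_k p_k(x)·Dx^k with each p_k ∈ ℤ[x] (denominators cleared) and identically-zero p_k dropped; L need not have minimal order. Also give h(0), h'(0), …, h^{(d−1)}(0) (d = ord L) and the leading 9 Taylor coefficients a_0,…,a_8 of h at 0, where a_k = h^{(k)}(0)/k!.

L = 10 - 2·Dx + Dx^2  (order 2).
h: a_k = 0, -9, -9, 9, 12, 3/10, -39/10, -83/70, 2/5, …
ICs: h(0) = 0, h′(0) = -9.

f: a_k = -1, -1, -1/2, -1/6, -1/24, -1/120, -1/720, -1/5040, -1/40320, …
g: a_k = 0, 9, 0, -27/2, 0, 243/40, 0, -729/560, 0, …
L₀ := L_f ⊗_s L_g (sym. prod.), ord ≤ 2.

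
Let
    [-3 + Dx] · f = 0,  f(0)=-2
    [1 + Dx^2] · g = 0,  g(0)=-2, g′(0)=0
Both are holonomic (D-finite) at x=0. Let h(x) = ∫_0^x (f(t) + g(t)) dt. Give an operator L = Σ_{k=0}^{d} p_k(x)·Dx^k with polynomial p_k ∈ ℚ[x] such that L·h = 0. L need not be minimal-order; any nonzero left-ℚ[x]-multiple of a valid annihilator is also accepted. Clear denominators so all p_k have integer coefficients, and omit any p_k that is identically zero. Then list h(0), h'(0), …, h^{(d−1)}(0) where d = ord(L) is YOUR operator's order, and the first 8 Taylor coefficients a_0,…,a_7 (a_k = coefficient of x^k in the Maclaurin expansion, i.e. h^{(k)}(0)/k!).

f: a_k = -2, -6, -9, -9, -27/4, -81/20, -81/40, -243/280, …
g: a_k = -2, 0, 1, 0, -1/12, 0, 1/360, 0, …
L₀ := lclm(L_f,L_g); ord L₀ ≤ 1+2.
Integrate: L := L₀·Dx.
L = -3·Dx + Dx^2 - 3·Dx^3 + Dx^4  (order 4).
h: a_k = 0, -4, -3, -8/3, -9/4, -41/30, -27/40, -13/45, …
ICs: h(0) = 0, h′(0) = -4, h′′(0) = -6, h′′′(0) = -16.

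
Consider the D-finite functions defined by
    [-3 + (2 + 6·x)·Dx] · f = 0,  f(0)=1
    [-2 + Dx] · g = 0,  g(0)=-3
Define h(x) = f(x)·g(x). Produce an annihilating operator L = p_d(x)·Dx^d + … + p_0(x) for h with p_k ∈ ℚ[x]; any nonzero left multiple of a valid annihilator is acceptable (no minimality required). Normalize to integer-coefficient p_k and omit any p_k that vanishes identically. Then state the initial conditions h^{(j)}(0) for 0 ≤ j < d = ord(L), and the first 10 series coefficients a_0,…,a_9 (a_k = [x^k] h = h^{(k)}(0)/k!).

L = (-7 - 12·x) + (2 + 6·x)·Dx  (order 1).
h: a_k = -3, -21/2, -93/8, -181/16, -241/128, -13279/1280, 276497/15360, -9930589/215040, 56288873/491520, -18061579639/61931520, …
ICs: h(0) = -3.

f: a_k = 1, 3/2, -9/8, 27/16, -405/128, 1701/256, -15309/1024, 72171/2048, -2814669/32768, 14073345/65536, …
g: a_k = -3, -6, -6, -4, -2, -4/5, -4/15, -8/105, -2/105, -4/945, …
h₀=f·g: eliminate ⇒ L₀, order ≤ 1·1.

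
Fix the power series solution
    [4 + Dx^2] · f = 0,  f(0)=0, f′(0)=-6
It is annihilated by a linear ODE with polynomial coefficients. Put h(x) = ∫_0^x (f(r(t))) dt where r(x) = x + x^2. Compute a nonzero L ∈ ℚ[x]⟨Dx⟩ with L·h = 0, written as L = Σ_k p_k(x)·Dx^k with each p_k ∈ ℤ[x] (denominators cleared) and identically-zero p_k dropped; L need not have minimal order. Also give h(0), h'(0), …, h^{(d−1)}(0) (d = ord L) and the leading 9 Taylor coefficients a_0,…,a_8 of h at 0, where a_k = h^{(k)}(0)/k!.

L = (4 + 24·x + 48·x^2 + 32·x^3)·Dx - 2·Dx^2 + (1 + 2·x)·Dx^3  (order 3).
h: a_k = 0, 0, -3, -2, 1, 12/5, 28/15, 0, -104/105, …
ICs: h(0) = 0, h′(0) = 0, h′′(0) = -6.

f: a_k = 0, -6, 0, 4, 0, -4/5, 0, 8/105, 0, …
f∘r: x↦r, Dx↦Dx/r' in L_f ⇒ L₀.
h=∫₀ˣh₀: take L = L₀·Dx.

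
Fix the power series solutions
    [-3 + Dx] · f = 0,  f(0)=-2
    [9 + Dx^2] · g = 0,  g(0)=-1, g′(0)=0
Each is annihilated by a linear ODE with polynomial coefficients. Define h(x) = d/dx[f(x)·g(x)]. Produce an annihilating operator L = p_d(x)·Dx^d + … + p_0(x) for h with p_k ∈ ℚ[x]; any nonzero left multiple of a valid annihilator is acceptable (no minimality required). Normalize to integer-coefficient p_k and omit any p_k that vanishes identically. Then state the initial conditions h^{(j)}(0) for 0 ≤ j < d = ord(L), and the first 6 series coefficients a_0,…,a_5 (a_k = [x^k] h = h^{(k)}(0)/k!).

L = 18 - 6·Dx + Dx^2  (order 2).
h: a_k = 6, 0, -54, -108, -81, 0, …
ICs: h(0) = 6, h′(0) = 0.

f: a_k = -2, -6, -9, -9, -27/4, -81/20, …
g: a_k = -1, 0, 9/2, 0, -27/8, 0, …
Sym-product of L_f,L_g gives L₀ (≤ ord 2).
h₀' ⇒ L via d/dx closure of L₀.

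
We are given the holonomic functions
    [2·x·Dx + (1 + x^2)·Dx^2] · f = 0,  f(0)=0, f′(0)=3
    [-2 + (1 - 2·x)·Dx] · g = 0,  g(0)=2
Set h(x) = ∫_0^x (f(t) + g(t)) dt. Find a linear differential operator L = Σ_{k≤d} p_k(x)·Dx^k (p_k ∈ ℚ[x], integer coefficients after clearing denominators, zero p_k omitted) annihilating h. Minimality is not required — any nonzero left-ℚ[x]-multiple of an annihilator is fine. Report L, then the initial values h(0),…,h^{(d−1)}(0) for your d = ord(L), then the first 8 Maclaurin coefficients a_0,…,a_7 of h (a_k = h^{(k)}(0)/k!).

f: a_k = 0, 3, 0, -1, 0, 3/5, 0, -3/7, …
g: a_k = 2, 4, 8, 16, 32, 64, 128, 256, …
L₀ := lclm(L_f,L_g); ord L₀ ≤ 2+1.
h=∫h₀ ⇒ L = L₀·Dx.
L = (4 - 32·x - 12·x^2)·Dx^2 + (-13 + 4·x - 25·x^2 - 12·x^3)·Dx^3 + (2 - 3·x - 3·x^3 - 2·x^4)·Dx^4  (order 4).
h: a_k = 0, 2, 7/2, 8/3, 15/4, 32/5, 323/30, 128/7, …
ICs: h(0) = 0, h′(0) = 2, h′′(0) = 7, h′′′(0) = 16.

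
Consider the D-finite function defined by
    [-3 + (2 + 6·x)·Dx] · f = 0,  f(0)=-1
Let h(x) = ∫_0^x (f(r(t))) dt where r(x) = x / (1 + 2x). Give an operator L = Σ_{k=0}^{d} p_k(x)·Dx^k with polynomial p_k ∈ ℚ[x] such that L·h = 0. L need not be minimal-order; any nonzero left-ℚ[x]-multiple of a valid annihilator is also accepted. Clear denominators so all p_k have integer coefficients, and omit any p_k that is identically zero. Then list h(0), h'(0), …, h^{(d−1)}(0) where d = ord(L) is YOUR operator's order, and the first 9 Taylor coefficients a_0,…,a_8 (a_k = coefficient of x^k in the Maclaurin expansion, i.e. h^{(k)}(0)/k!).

L = -3·Dx + (2 + 14·x + 20·x^2)·Dx^2  (order 2).
h: a_k = 0, -1, -3/4, 11/8, -195/64, 993/128, -11303/512, 492501/7168, -3761283/16384, …
ICs: h(0) = 0, h′(0) = -1.

f: a_k = -1, -3/2, 9/8, -27/16, 405/128, -1701/256, 15309/1024, -72171/2048, 2814669/32768, …
h₀=f(r): pull back L_f along r ⇒ L₀.
h=∫h₀ ⇒ L = L₀·Dx.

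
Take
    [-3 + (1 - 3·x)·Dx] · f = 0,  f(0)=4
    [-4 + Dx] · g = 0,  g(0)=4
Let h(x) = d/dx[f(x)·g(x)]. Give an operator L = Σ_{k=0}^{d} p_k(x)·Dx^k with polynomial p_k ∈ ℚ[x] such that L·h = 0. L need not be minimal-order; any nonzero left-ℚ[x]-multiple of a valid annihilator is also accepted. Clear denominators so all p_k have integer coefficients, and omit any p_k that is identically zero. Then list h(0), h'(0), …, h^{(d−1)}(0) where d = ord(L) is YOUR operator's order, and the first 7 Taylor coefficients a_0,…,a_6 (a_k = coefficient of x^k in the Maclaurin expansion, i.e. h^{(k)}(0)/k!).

L = (58 - 168·x + 144·x^2) + (-7 + 33·x - 36·x^2)·Dx  (order 1).
h: a_k = 112, 928, 4688, 58304/3, 220688/3, 3980576/15, 41812432/45, …
ICs: h(0) = 112.

f: a_k = 4, 12, 36, 108, 324, 972, 2916, …
g: a_k = 4, 16, 32, 128/3, 128/3, 512/15, 1024/45, …
Product ⇒ symmetric product L₀, ord ≤ 1.
Differentiate: ansatz ord ≤ ord L₀ ⇒ L.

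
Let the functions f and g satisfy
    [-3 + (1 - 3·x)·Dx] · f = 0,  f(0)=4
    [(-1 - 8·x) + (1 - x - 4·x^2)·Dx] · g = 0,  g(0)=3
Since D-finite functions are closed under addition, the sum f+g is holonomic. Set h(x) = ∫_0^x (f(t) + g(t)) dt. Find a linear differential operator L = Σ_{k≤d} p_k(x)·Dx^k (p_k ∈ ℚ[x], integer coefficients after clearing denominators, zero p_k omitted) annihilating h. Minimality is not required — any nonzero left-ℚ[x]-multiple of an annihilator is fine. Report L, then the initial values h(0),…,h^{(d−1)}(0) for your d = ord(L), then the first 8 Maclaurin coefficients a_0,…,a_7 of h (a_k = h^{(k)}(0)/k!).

f: a_k = 4, 12, 36, 108, 324, 972, 2916, 8748, …
g: a_k = 3, 3, 15, 27, 87, 195, 543, 1323, …
Weyl lclm of L_f,L_g ⇒ L₀ (ord ≤ 2).
h=∫₀ˣh₀: take L = L₀·Dx.
L = (6 - 72·x + 144·x^2 - 144·x^3)·Dx + (4 - 84·x^2 + 252·x^3 - 288·x^4)·Dx^2 + (-1 + 8·x - 21·x^2 + 8·x^3 + 54·x^4 - 72·x^5)·Dx^3  (order 3).
h: a_k = 0, 7, 15/2, 17, 135/4, 411/5, 389/2, 3459/7, …
ICs: h(0) = 0, h′(0) = 7, h′′(0) = 15.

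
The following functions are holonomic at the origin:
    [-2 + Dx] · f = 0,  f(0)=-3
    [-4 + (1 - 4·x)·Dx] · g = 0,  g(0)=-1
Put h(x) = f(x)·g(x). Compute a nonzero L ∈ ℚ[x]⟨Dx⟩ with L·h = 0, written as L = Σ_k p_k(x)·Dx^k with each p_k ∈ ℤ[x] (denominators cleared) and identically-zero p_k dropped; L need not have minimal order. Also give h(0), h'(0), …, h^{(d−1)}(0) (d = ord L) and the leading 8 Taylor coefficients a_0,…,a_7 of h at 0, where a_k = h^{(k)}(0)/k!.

f: a_k = -3, -6, -6, -4, -2, -4/5, -4/15, -8/105, …
g: a_k = -1, -4, -16, -64, -256, -1024, -4096, -16384, …
L₀ := L_f ⊗_s L_g (sym. prod.), ord ≤ 1.
L = (6 - 8·x) + (-1 + 4·x)·Dx  (order 1).
h: a_k = 3, 18, 78, 316, 1266, 25324/5, 303892/15, 2836328/35, …
ICs: h(0) = 3.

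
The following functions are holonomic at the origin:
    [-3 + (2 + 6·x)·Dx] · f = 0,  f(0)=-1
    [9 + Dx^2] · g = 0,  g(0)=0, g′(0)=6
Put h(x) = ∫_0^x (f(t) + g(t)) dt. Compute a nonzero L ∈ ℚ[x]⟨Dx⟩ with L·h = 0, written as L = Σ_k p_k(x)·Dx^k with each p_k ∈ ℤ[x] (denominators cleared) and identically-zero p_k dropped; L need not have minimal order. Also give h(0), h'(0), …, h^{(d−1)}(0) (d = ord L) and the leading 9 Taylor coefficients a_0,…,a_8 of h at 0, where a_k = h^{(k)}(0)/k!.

f: a_k = -1, -3/2, 9/8, -27/16, 405/128, -1701/256, 15309/1024, -72171/2048, 2814669/32768, …
g: a_k = 0, 6, 0, -9, 0, 81/20, 0, -243/280, 0, …
f+g: L₀ = lclm(L_f,L_g), ord ≤ 1+2.
∫: right-multiply L₀ by Dx.
L = (-63 - 216·x - 324·x^2)·Dx + (18 + 198·x + 648·x^2 + 648·x^3)·Dx^2 + (-7 - 24·x - 36·x^2)·Dx^3 + (2 + 22·x + 72·x^2 + 72·x^3)·Dx^4  (order 4).
h: a_k = 0, -1, 9/4, 3/8, -171/64, 81/128, -1107/2560, 2187/1024, -2588193/573440, …
ICs: h(0) = 0, h′(0) = -1, h′′(0) = 9/2, h′′′(0) = 9/4.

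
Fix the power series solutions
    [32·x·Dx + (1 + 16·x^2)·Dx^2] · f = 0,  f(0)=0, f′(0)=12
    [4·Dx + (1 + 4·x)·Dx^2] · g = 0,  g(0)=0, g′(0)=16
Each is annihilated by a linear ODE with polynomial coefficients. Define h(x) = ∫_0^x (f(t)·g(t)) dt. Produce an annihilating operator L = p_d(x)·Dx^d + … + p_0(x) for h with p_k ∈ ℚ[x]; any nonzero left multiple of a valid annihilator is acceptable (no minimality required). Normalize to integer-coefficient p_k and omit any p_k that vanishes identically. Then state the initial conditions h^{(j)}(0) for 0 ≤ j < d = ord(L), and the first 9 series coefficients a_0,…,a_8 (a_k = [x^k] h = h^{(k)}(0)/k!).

f: a_k = 0, 12, 0, -64, 0, 3072/5, 0, -49152/7, 0, …
g: a_k = 0, 16, -32, 256/3, -256, 4096/5, -8192/3, 65536/7, -32768, …
f·g: L₀ = L_f ⊗_s L_g, ord ≤ 2·2.
h=∫₀ˣh₀: take L = L₀·Dx.
L = (1536 + 11264·x + 81920·x^2 + 638976·x^3 + 1966080·x^4 + 3407872·x^5 + 4194304·x^7)·Dx^2 + (288 + 7936·x + 78848·x^2 + 495616·x^3 + 2228224·x^4 + 6094848·x^5 + 9175040·x^6 + 3145728·x^7 + 14680064·x^8)·Dx^3 + (48 + 1024·x + 12288·x^2 + 79872·x^3 + 368640·x^4 + 1277952·x^5 + 3145728·x^6 + 4718592·x^7 + 3145728·x^8 + 8388608·x^9)·Dx^4 + (5 + 72·x + 592·x^2 + 3584·x^3 + 16896·x^4 + 61440·x^5 + 172032·x^6 + 393216·x^7 + 589824·x^8 + 524288·x^9 + 1048576·x^10)·Dx^5  (order 5).
h: a_k = 0, 0, 0, 64, -96, 0, -512/3, 212992/105, -22528/5, …
ICs: h(0) = 0, h′(0) = 0, h′′(0) = 0, h′′′(0) = 384, h′′′′(0) = -2304.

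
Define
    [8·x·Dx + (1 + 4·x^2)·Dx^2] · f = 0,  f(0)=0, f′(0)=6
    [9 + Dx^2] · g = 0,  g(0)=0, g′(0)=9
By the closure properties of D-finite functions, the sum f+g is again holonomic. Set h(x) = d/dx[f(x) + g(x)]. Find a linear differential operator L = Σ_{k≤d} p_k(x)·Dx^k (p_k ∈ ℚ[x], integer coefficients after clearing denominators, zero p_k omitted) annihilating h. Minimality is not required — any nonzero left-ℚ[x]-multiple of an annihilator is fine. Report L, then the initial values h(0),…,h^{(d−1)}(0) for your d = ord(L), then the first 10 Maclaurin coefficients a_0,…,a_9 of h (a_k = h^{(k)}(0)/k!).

f: a_k = 0, 6, 0, -8, 0, 96/5, 0, -384/7, 0, 512/3, …
g: a_k = 0, 9, 0, -27/2, 0, 243/40, 0, -729/560, 0, 729/4480, …
Sum ⇒ L₀ = lclm(L_f,L_g) in ℚ(x)⟨Dx⟩.
Differentiate: ansatz ord ≤ ord L₀ ⇒ L.
L = (-2808·x + 19008·x^3 + 10368·x^5) + (9 + 1548·x^2 + 7344·x^4 + 5184·x^6)·Dx + (-312·x + 2112·x^3 + 1152·x^5)·Dx^2 + (1 + 172·x^2 + 816·x^4 + 576·x^6)·Dx^3  (order 3).
h: a_k = 15, 0, -129/2, 0, 1011/8, 0, -31449/80, 0, 6887841/4480, 0, …
ICs: h(0) = 15, h′(0) = 0, h′′(0) = -129.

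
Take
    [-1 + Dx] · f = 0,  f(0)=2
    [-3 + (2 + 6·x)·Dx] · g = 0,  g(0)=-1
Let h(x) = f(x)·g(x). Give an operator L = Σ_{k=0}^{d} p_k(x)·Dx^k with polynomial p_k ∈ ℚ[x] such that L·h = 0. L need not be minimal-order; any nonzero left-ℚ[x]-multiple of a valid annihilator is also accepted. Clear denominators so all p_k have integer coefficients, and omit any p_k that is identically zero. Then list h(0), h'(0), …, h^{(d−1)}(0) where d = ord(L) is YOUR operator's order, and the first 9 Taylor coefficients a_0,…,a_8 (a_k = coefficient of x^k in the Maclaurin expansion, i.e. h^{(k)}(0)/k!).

L = (-5 - 6·x) + (2 + 6·x)·Dx  (order 1).
h: a_k = -2, -5, -7/4, -71/24, 671/192, -16157/1920, 88837/4608, -14933039/322560, 589833983/5160960, …
ICs: h(0) = -2.

f: a_k = 2, 2, 1, 1/3, 1/12, 1/60, 1/360, 1/2520, 1/20160, …
g: a_k = -1, -3/2, 9/8, -27/16, 405/128, -1701/256, 15309/1024, -72171/2048, 2814669/32768, …
Product ⇒ symmetric product L₀, ord ≤ 1.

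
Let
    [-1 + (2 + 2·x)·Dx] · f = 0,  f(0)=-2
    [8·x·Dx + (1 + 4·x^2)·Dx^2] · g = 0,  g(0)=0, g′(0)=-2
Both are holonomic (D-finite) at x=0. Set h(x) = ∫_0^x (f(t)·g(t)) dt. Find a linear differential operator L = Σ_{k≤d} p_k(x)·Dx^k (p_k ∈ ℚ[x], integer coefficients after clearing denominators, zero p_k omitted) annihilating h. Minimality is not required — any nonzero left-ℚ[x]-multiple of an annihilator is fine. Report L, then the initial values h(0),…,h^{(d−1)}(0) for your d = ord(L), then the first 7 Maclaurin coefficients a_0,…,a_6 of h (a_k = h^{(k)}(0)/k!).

L = (3 - 16·x - 4·x^2)·Dx + (-4 + 28·x + 48·x^2 + 16·x^3)·Dx^2 + (4 + 8·x + 20·x^2 + 32·x^3 + 16·x^4)·Dx^3  (order 3).
h: a_k = 0, 0, 2, 2/3, -35/24, -29/60, 6389/2880, …
ICs: h(0) = 0, h′(0) = 0, h′′(0) = 4.

f: a_k = -2, -1, 1/4, -1/8, 5/64, -7/128, 21/512, …
g: a_k = 0, -2, 0, 8/3, 0, -32/5, 0, …
f·g: L₀ = L_f ⊗_s L_g, ord ≤ 1·2.
Integrate: L := L₀·Dx.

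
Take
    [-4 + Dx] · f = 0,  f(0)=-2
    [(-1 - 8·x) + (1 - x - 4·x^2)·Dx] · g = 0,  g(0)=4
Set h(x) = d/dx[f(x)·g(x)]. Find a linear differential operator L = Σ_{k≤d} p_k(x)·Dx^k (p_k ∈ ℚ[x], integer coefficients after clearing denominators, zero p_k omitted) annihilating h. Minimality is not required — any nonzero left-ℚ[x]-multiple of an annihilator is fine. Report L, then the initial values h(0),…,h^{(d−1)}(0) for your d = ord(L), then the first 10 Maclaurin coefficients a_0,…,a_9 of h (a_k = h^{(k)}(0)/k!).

L = (34 + 48·x - 112·x^2 - 128·x^3 + 256·x^4) + (-5 + x + 40·x^2 - 64·x^4)·Dx  (order 1).
h: a_k = -40, -272, -1144, -12128/3, -39064/3, -120464/3, -5397688/45, -110674112/315, -318841528/315, -8168815856/2835, …
ICs: h(0) = -40.

f: a_k = -2, -8, -16, -64/3, -64/3, -256/15, -512/45, -2048/315, -1024/315, -4096/2835, …
g: a_k = 4, 4, 20, 36, 116, 260, 724, 1764, 4660, 11716, …
L₀ := L_f ⊗_s L_g (sym. prod.), ord ≤ 1.
h₀' ⇒ L via d/dx closure of L₀.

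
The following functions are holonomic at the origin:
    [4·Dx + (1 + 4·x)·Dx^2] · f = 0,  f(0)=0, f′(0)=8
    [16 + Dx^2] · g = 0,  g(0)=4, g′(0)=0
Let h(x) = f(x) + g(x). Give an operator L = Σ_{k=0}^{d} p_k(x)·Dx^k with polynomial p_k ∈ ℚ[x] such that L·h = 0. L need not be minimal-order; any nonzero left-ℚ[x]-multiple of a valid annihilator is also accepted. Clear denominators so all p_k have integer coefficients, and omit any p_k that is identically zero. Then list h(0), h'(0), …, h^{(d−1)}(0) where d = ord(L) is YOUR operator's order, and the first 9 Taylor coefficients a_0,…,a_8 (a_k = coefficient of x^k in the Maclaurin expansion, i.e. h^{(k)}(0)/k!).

f: a_k = 0, 8, -16, 128/3, -128, 2048/5, -4096/3, 32768/7, -16384, …
g: a_k = 4, 0, -32, 0, 128/3, 0, -1024/45, 0, 2048/315, …
h₀=f+g: left-lcm gives L₀, ord ≤ 4.
L = (448 + 512·x + 1024·x^2)·Dx + (48 + 320·x + 768·x^2 + 1024·x^3)·Dx^2 + (28 + 32·x + 64·x^2)·Dx^3 + (3 + 20·x + 48·x^2 + 64·x^3)·Dx^4  (order 4).
h: a_k = 4, 8, -48, 128/3, -256/3, 2048/5, -62464/45, 32768/7, -5158912/315, …
ICs: h(0) = 4, h′(0) = 8, h′′(0) = -96, h′′′(0) = 256.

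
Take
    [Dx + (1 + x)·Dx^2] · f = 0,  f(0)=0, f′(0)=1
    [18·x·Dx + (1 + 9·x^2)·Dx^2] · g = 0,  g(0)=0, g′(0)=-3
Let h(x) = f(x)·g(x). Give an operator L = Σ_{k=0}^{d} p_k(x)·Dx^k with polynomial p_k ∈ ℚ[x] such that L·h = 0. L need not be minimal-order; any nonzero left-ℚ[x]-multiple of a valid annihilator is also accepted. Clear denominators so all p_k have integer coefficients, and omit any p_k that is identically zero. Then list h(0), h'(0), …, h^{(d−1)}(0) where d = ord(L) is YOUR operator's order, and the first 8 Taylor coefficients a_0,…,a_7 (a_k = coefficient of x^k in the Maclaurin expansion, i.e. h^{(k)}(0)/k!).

f: a_k = 0, 1, -1/2, 1/3, -1/4, 1/5, -1/6, 1/7, …
g: a_k = 0, -3, 0, 9, 0, -243/5, 0, 2187/7, …
L₀ := L_f ⊗_s L_g (sym. prod.), ord ≤ 4.
L = (1368 + 2700·x + 37584·x^2 + 95580·x^3 + 87480·x^4 + 37908·x^5 + 26244·x^7)·Dx + (1298 + 9180·x + 54612·x^2 + 194724·x^3 + 324000·x^4 + 271188·x^5 + 102060·x^6 + 78732·x^7 + 91854·x^8)·Dx^2 + (76 + 2848·x + 12096·x^2 + 43992·x^3 + 117288·x^4 + 173016·x^5 + 139968·x^6 + 75816·x^7 + 78732·x^8 + 52488·x^9)·Dx^3 + (37 + 146·x + 901·x^2 + 2808·x^3 + 7362·x^4 + 15228·x^5 + 21546·x^6 + 17496·x^7 + 12393·x^8 + 13122·x^9 + 6561·x^10)·Dx^4  (order 4).
h: a_k = 0, 0, -3, 3/2, 8, -15/4, -231/5, 451/20, …
ICs: h(0) = 0, h′(0) = 0, h′′(0) = -6, h′′′(0) = 9.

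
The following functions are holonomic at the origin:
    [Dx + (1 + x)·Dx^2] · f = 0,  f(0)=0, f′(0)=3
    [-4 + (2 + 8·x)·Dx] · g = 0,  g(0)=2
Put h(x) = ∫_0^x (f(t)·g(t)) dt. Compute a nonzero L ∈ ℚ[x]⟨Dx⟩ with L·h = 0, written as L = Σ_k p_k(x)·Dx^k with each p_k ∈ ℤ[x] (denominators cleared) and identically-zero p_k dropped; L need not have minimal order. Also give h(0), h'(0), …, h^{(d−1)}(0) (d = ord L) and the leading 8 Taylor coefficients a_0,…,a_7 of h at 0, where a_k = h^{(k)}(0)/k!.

L = (10 + 4·x)·Dx + (-3 - 12·x)·Dx^2 + (1 + 9·x + 24·x^2 + 16·x^3)·Dx^3  (order 3).
h: a_k = 0, 0, 3, 3, -4, 13/2, -389/30, 1052/35, …
ICs: h(0) = 0, h′(0) = 0, h′′(0) = 6.

f: a_k = 0, 3, -3/2, 1, -3/4, 3/5, -1/2, 3/7, …
g: a_k = 2, 4, -4, 8, -20, 56, -168, 528, …
L₀ := L_f ⊗_s L_g (sym. prod.), ord ≤ 2.
h=∫h₀ ⇒ L = L₀·Dx.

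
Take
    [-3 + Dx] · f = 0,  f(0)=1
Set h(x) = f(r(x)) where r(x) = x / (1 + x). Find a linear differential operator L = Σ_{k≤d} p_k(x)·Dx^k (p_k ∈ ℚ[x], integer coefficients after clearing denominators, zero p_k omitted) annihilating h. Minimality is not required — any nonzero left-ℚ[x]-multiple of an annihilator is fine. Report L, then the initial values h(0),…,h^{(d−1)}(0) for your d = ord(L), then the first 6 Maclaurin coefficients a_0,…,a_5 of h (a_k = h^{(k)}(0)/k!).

L = -3 + (1 + 2·x + x^2)·Dx  (order 1).
h: a_k = 1, 3, 3/2, -3/2, 3/8, 21/40, …
ICs: h(0) = 1.

f: a_k = 1, 3, 9/2, 9/2, 27/8, 81/40, …
f∘r: x↦r, Dx↦Dx/r' in L_f ⇒ L₀.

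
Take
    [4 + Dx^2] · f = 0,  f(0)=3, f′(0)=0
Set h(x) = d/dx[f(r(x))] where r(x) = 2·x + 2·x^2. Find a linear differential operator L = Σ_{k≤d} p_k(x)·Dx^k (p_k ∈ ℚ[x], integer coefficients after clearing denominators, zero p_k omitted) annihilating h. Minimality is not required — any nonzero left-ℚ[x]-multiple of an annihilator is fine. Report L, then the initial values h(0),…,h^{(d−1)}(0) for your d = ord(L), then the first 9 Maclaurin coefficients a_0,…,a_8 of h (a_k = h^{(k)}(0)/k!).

f: a_k = 3, 0, -6, 0, 2, 0, -4/15, 0, 2/105, …
Change of var in L_f (x↦r) gives L₀.
Derive L from L₀ (diff closure).
L = (28 + 128·x + 384·x^2 + 512·x^3 + 256·x^4) + (-6 - 12·x)·Dx + (1 + 4·x + 4·x^2)·Dx^2  (order 2).
h: a_k = 0, -48, -144, 32, 640, 5248/5, 896/5, -184064/105, -95232/35, …
ICs: h(0) = 0, h′(0) = -48.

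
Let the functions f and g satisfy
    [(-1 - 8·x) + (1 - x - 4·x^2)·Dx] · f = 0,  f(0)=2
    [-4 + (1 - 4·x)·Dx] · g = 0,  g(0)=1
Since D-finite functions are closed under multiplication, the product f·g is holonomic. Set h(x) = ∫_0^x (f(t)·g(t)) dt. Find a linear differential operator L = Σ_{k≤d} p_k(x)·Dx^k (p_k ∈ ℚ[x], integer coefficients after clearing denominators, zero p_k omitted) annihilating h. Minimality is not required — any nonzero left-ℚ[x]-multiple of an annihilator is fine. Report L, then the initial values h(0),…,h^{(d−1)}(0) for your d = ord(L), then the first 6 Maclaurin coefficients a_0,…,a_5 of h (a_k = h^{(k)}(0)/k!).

f: a_k = 2, 2, 10, 18, 58, 130, …
g: a_k = 1, 4, 16, 64, 256, 1024, …
f·g: L₀ = L_f ⊗_s L_g, ord ≤ 1·1.
∫: right-multiply L₀ by Dx.
L = (-5 + 48·x^2)·Dx + (1 - 5·x + 16·x^3)·Dx^2  (order 2).
h: a_k = 0, 2, 5, 50/3, 109/2, 186, …
ICs: h(0) = 0, h′(0) = 2.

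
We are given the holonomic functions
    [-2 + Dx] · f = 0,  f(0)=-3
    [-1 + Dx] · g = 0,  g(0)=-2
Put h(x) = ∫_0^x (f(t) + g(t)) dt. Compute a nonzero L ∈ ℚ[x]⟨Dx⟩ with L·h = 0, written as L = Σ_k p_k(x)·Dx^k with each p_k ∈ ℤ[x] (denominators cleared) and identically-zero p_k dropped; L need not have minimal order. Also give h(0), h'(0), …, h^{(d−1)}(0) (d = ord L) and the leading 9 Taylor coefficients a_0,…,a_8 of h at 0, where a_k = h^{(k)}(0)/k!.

L = 2·Dx - 3·Dx^2 + Dx^3  (order 3).
h: a_k = 0, -5, -4, -7/3, -13/12, -5/12, -49/360, -97/2520, -193/20160, …
ICs: h(0) = 0, h′(0) = -5, h′′(0) = -8.

f: a_k = -3, -6, -6, -4, -2, -4/5, -4/15, -8/105, -2/105, …
g: a_k = -2, -2, -1, -1/3, -1/12, -1/60, -1/360, -1/2520, -1/20160, …
f+g: L₀ = lclm(L_f,L_g), ord ≤ 1+1.
Integrate: L := L₀·Dx.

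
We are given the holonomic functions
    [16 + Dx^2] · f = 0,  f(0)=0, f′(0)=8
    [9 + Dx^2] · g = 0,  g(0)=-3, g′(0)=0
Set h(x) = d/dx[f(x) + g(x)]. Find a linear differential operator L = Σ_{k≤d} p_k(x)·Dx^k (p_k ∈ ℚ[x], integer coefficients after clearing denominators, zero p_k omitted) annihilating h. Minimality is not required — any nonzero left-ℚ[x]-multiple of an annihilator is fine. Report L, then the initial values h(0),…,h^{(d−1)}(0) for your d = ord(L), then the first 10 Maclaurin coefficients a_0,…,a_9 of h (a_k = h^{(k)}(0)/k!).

L = 144 + 25·Dx^2 + Dx^4  (order 4).
h: a_k = 8, 27, -64, -81/2, 256/3, 729/40, -2048/45, -2187/560, 4096/315, 2187/4480, …
ICs: h(0) = 8, h′(0) = 27, h′′(0) = -128, h′′′(0) = -243.

f: a_k = 0, 8, 0, -64/3, 0, 256/15, 0, -2048/315, 0, 4096/2835, …
g: a_k = -3, 0, 27/2, 0, -81/8, 0, 243/80, 0, -2187/4480, 0, …
f+g: L₀ = lclm(L_f,L_g), ord ≤ 2+2.
h₀' ⇒ L via d/dx closure of L₀.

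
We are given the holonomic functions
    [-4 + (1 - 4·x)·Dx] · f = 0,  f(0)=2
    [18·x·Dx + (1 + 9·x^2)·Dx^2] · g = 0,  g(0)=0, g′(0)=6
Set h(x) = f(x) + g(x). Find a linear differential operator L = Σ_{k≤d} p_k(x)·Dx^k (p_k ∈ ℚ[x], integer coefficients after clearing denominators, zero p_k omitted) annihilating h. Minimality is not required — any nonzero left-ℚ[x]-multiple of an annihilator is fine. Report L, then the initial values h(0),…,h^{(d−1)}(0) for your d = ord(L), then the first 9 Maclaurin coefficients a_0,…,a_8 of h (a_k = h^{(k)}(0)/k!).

f: a_k = 2, 8, 32, 128, 512, 2048, 8192, 32768, 131072, …
g: a_k = 0, 6, 0, -18, 0, 486/5, 0, -4374/7, 0, …
Sum ⇒ L₀ = lclm(L_f,L_g) in ℚ(x)⟨Dx⟩.
L = (-72 + 1152·x + 1944·x^2)·Dx + (57 - 72·x + 765·x^2 + 1944·x^3)·Dx^2 + (-4 + 7·x + 63·x^3 + 324·x^4)·Dx^3  (order 3).
h: a_k = 2, 14, 32, 110, 512, 10726/5, 8192, 225002/7, 131072, …
ICs: h(0) = 2, h′(0) = 14, h′′(0) = 64.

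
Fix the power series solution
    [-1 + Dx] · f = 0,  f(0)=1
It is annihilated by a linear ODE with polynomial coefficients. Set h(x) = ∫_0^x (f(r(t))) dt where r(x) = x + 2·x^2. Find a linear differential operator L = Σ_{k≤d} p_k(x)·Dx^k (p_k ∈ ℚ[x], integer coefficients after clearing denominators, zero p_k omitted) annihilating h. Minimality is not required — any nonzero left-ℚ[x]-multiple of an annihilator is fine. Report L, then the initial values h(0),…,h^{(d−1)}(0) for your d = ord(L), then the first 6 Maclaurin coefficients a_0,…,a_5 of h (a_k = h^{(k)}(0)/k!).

L = (-1 - 4·x)·Dx + Dx^2  (order 2).
h: a_k = 0, 1, 1/2, 5/6, 13/24, 73/120, …
ICs: h(0) = 0, h′(0) = 1.

f: a_k = 1, 1, 1/2, 1/6, 1/24, 1/120, …
Change of var in L_f (x↦r) gives L₀.
∫: right-multiply L₀ by Dx.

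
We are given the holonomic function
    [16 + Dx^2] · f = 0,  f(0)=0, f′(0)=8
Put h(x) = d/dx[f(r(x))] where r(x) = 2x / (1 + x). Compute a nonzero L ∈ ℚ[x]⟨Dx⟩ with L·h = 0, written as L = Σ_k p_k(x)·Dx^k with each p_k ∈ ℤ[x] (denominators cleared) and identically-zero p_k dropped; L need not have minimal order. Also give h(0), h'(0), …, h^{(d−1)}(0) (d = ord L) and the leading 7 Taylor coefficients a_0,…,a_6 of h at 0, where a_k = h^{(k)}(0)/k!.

L = (70 + 12·x + 6·x^2) + (6 + 18·x + 18·x^2 + 6·x^3)·Dx + (1 + 4·x + 6·x^2 + 4·x^3 + x^4)·Dx^2  (order 2).
h: a_k = 16, -32, -464, 1984, -6928/3, -6240, 1516976/45, …
ICs: h(0) = 16, h′(0) = -32.

f: a_k = 0, 8, 0, -64/3, 0, 256/15, 0, …
h₀=f(r): pull back L_f along r ⇒ L₀.
Differentiate: ansatz ord ≤ ord L₀ ⇒ L.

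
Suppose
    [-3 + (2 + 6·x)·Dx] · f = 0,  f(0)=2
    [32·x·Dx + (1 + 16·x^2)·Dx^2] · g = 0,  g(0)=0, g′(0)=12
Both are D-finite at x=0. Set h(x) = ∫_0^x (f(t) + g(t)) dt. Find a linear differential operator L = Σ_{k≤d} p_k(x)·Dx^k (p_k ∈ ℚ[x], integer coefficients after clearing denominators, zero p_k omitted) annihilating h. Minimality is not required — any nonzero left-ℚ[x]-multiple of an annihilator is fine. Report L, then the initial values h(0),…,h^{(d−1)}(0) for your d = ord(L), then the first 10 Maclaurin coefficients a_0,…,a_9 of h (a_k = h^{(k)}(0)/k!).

L = (-192 - 1440·x + 9216·x^2 + 13824·x^3)·Dx^2 + (-155 - 768·x + 4128·x^2 + 36864·x^3 + 48384·x^4)·Dx^3 + (-6 + 110·x + 576·x^2 + 2624·x^3 + 10752·x^4 + 13824·x^5)·Dx^4  (order 4).
h: a_k = 0, 2, 15/2, -3/4, -485/32, -81/64, 133907/1280, -2187/512, -49826451/57344, -312741/16384, …
ICs: h(0) = 0, h′(0) = 2, h′′(0) = 15, h′′′(0) = -9/2.

f: a_k = 2, 3, -9/4, 27/8, -405/64, 1701/128, -15309/512, 72171/1024, -2814669/16384, 14073345/32768, …
g: a_k = 0, 12, 0, -64, 0, 3072/5, 0, -49152/7, 0, 262144/3, …
L₀ := lclm(L_f,L_g); ord L₀ ≤ 1+2.
h=∫h₀ ⇒ L = L₀·Dx.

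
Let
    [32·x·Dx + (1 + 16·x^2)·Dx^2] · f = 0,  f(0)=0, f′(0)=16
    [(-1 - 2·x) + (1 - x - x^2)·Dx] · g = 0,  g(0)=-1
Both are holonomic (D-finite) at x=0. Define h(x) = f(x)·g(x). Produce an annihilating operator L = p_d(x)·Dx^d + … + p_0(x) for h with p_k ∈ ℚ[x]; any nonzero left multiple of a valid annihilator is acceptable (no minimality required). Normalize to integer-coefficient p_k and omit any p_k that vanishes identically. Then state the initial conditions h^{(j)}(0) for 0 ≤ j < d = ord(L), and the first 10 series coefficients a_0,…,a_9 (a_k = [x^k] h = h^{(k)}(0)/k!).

L = (2 + 32·x + 96·x^2) + (2 - 28·x + 64·x^2 + 96·x^3)·Dx + (-1 + x - 15·x^2 + 16·x^3 + 16·x^4)·Dx^2  (order 2).
h: a_k = 0, -16, -16, 160/3, 112/3, -10928/15, -3456/5, 833968/105, 761392/105, -6382816/63, …
ICs: h(0) = 0, h′(0) = -16.

f: a_k = 0, 16, 0, -256/3, 0, 4096/5, 0, -65536/7, 0, 1048576/9, …
g: a_k = -1, -1, -2, -3, -5, -8, -13, -21, -34, -55, …
f·g: L₀ = L_f ⊗_s L_g, ord ≤ 2·1.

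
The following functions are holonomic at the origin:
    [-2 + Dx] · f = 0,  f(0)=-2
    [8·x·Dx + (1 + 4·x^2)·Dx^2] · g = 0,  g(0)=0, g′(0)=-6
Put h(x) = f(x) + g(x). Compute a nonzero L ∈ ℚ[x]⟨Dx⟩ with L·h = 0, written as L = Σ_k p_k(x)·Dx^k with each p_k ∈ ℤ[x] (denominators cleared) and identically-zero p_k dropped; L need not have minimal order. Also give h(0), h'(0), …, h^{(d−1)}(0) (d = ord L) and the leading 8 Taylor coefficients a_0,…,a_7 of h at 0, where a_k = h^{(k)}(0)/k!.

f: a_k = -2, -4, -4, -8/3, -4/3, -8/15, -8/45, -16/315, …
g: a_k = 0, -6, 0, 8, 0, -96/5, 0, 384/7, …
Weyl lclm of L_f,L_g ⇒ L₀ (ord ≤ 3).
L = (8 - 32·x - 32·x^2)·Dx + (-6 + 12·x + 8·x^2 - 16·x^3)·Dx^2 + (1 + 2·x + 4·x^2 + 8·x^3)·Dx^3  (order 3).
h: a_k = -2, -10, -4, 16/3, -4/3, -296/15, -8/45, 17264/315, …
ICs: h(0) = -2, h′(0) = -10, h′′(0) = -8.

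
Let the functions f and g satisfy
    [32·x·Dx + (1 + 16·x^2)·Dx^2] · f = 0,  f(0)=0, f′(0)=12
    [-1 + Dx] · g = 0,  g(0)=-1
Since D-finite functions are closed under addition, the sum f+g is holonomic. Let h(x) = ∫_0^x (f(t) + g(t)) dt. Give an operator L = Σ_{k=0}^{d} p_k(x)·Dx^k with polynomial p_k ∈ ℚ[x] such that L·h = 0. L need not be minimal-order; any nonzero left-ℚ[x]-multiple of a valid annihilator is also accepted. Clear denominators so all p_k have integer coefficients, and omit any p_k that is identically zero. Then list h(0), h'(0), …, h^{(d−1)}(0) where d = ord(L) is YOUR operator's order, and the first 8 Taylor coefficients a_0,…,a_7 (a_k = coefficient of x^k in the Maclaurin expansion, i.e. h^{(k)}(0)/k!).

L = (32 - 32·x - 1536·x^2 - 512·x^3)·Dx^2 + (-33 + 1504·x^2 - 256·x^4)·Dx^3 + (1 + 32·x + 32·x^2 + 512·x^3 + 256·x^4)·Dx^4  (order 4).
h: a_k = 0, -1, 11/2, -1/6, -385/24, -1/120, 73727/720, -1/5040, …
ICs: h(0) = 0, h′(0) = -1, h′′(0) = 11, h′′′(0) = -1.

f: a_k = 0, 12, 0, -64, 0, 3072/5, 0, -49152/7, …
g: a_k = -1, -1, -1/2, -1/6, -1/24, -1/120, -1/720, -1/5040, …
f+g: L₀ = lclm(L_f,L_g), ord ≤ 2+1.
Integrate: L := L₀·Dx.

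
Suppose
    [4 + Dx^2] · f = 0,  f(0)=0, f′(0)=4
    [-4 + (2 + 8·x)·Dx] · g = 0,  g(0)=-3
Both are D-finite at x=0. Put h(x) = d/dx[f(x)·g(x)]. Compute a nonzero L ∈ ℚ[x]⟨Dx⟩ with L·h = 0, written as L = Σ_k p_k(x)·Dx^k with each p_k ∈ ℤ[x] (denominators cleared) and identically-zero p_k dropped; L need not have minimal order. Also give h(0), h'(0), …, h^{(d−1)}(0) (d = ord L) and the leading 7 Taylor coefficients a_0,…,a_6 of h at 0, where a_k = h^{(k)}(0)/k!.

f: a_k = 0, 4, 0, -8/3, 0, 8/15, 0, …
g: a_k = -3, -6, 6, -12, 30, -84, 252, …
Product ⇒ symmetric product L₀, ord ≤ 2.
h=h₀': d/dx-closure on L₀ ⇒ L.
L = (8 + 96·x + 256·x^2 + 256·x^3 + 256·x^4) + (2 - 48·x^2 - 64·x^3)·Dx + (1 + 10·x + 36·x^2 + 64·x^3 + 64·x^4)·Dx^2  (order 2).
h: a_k = -12, -48, 96, -128, 512, -9216/5, 97792/15, …
ICs: h(0) = -12, h′(0) = -48.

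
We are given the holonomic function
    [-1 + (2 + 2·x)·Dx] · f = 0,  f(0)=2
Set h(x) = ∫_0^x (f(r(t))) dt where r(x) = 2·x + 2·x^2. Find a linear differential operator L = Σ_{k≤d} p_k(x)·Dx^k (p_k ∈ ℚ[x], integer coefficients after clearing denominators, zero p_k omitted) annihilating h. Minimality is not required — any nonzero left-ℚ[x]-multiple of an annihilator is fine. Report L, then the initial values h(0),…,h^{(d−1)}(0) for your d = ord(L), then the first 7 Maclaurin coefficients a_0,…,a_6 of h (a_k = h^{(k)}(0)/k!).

L = (-1 - 2·x)·Dx + (1 + 2·x + 2·x^2)·Dx^2  (order 2).
h: a_k = 0, 2, 1, 1/3, -1/4, 3/20, -1/24, …
ICs: h(0) = 0, h′(0) = 2.

f: a_k = 2, 1, -1/4, 1/8, -5/64, 7/128, -21/512, …
Substitute x→r, Dx→(1/r')Dx; clear ⇒ L₀.
∫: right-multiply L₀ by Dx.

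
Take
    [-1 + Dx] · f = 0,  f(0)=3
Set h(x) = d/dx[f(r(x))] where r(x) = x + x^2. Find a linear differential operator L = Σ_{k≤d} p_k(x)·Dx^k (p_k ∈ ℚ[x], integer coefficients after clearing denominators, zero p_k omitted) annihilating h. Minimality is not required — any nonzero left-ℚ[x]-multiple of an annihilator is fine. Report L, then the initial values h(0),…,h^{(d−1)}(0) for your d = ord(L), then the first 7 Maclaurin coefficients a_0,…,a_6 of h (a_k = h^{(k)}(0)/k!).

f: a_k = 3, 3, 3/2, 1/2, 1/8, 1/40, 1/240, …
Substitute x→r, Dx→(1/r')Dx; clear ⇒ L₀.
Derive L from L₀ (diff closure).
L = (3 + 4·x + 4·x^2) + (-1 - 2·x)·Dx  (order 1).
h: a_k = 3, 9, 21/2, 25/2, 81/8, 331/40, 1303/240, …
ICs: h(0) = 3.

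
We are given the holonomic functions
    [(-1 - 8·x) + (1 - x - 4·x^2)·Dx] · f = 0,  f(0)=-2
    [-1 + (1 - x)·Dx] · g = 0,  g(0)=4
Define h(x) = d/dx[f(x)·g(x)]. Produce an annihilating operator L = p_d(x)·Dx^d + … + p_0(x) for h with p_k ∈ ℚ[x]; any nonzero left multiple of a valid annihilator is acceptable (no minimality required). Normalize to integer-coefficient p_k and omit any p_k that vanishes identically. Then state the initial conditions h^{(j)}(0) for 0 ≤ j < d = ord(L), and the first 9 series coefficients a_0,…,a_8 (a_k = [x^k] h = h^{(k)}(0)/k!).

L = (7 + 6·x + 3·x^2 - 96·x^3 + 96·x^4) + (-1 - x + 15·x^2 - 7·x^3 - 30·x^4 + 24·x^5)·Dx  (order 1).
h: a_k = -16, -112, -384, -1440, -4400, -13968, -40992, -121408, -347472, …
ICs: h(0) = -16.

f: a_k = -2, -2, -10, -18, -58, -130, -362, -882, -2330, …
g: a_k = 4, 4, 4, 4, 4, 4, 4, 4, 4, …
Product ⇒ symmetric product L₀, ord ≤ 1.
h₀' ⇒ L via d/dx closure of L₀.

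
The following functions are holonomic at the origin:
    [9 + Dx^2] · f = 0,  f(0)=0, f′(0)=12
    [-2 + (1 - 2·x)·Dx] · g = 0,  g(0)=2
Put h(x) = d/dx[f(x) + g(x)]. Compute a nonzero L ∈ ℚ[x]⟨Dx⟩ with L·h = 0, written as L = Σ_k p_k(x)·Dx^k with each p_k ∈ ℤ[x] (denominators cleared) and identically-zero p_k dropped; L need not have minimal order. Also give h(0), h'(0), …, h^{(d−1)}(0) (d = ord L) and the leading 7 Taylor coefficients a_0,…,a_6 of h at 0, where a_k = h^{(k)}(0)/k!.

f: a_k = 0, 12, 0, -18, 0, 81/10, 0, …
g: a_k = 2, 4, 8, 16, 32, 64, 128, …
h₀=f+g: left-lcm gives L₀, ord ≤ 3.
h₀' ⇒ L via d/dx closure of L₀.
L = (684 - 432·x + 432·x^2) + (-99 + 306·x - 324·x^2 + 216·x^3)·Dx + (76 - 48·x + 48·x^2)·Dx^2 + (-11 + 34·x - 36·x^2 + 24·x^3)·Dx^3  (order 3).
h: a_k = 16, 16, -6, 128, 721/2, 768, 35597/20, …
ICs: h(0) = 16, h′(0) = 16, h′′(0) = -12.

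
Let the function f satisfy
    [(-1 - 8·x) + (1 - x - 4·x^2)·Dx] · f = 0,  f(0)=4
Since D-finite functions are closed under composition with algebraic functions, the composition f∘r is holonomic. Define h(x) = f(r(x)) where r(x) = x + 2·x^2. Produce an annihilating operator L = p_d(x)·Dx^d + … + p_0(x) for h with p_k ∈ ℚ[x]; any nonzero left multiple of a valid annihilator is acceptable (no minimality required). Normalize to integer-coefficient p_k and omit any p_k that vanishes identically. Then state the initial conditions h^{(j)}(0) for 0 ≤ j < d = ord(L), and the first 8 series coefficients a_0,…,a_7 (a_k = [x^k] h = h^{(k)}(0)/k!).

f: a_k = 4, 4, 20, 36, 116, 260, 724, 1764, …
Substitute x→r, Dx→(1/r')Dx; clear ⇒ L₀.
L = (1 + 12·x + 48·x^2 + 64·x^3) + (-1 + x + 6·x^2 + 16·x^3 + 16·x^4)·Dx  (order 1).
h: a_k = 4, 4, 28, 116, 412, 1620, 6396, 24564, …
ICs: h(0) = 4.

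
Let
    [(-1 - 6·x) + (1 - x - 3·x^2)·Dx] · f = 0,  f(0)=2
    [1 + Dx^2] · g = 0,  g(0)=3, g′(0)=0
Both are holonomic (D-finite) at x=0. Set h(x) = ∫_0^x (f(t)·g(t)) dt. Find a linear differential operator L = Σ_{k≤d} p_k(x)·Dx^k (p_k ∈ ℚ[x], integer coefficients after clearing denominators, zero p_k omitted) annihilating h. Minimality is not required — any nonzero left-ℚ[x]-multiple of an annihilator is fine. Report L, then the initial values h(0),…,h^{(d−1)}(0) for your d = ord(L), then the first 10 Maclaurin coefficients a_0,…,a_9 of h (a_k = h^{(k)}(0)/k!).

L = (5 + x + 3·x^2)·Dx + (2 + 12·x)·Dx^2 + (-1 + x + 3·x^2)·Dx^3  (order 3).
h: a_k = 0, 6, 3, 7, 39/4, 409/20, 877/24, 9017/120, 142049/960, 18558737/60480, …
ICs: h(0) = 0, h′(0) = 6, h′′(0) = 6.

f: a_k = 2, 2, 8, 14, 38, 80, 194, 434, 1016, 2318, …
g: a_k = 3, 0, -3/2, 0, 1/8, 0, -1/240, 0, 1/13440, 0, …
f·g: L₀ = L_f ⊗_s L_g, ord ≤ 1·2.
Integrate: L := L₀·Dx.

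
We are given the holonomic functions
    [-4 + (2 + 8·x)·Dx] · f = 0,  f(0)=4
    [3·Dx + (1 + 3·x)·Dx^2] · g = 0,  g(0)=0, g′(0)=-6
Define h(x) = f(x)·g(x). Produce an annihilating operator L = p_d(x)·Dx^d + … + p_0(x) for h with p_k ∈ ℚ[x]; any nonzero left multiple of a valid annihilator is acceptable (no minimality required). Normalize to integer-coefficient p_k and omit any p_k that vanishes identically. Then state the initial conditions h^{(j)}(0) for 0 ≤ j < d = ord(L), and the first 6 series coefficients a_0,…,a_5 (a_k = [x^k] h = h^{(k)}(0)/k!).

L = (6 + 12·x) + (-1 - 4·x)·Dx + (1 + 11·x + 40·x^2 + 48·x^3)·Dx^2  (order 2).
h: a_k = 0, -24, -12, 48, -150, 2316/5, …
ICs: h(0) = 0, h′(0) = -24.

f: a_k = 4, 8, -8, 16, -40, 112, …
g: a_k = 0, -6, 9, -18, 81/2, -486/5, …
Product ⇒ symmetric product L₀, ord ≤ 2.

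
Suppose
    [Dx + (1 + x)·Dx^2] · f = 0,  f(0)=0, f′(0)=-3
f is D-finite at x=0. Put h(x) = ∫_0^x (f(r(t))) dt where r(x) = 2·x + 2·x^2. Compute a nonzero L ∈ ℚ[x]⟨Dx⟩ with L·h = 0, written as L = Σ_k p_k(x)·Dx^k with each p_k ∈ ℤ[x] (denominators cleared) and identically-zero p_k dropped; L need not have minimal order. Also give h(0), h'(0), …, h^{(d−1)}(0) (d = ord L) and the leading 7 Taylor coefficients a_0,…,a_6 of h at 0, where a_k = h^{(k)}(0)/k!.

f: a_k = 0, -3, 3/2, -1, 3/4, -3/5, 1/2, …
h₀=f(r): pull back L_f along r ⇒ L₀.
h=∫h₀ ⇒ L = L₀·Dx.
L = (4·x + 4·x^2)·Dx^2 + (1 + 4·x + 6·x^2 + 4·x^3)·Dx^3  (order 3).
h: a_k = 0, 0, -3, 0, 1, -6/5, 4/5, …
ICs: h(0) = 0, h′(0) = 0, h′′(0) = -6.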